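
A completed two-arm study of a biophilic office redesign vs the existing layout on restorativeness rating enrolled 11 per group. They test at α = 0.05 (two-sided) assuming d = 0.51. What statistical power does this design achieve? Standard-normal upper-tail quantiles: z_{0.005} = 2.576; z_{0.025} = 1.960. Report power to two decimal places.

For two equal groups, power = Φ(d·√(n/2) − z_{α/2}).
d·√(n/2) = 0.51 × √(11/2) = 0.51 × 2.345 = 1.196.
z_β = 1.196 − 1.960 = -0.764.
Power = Φ(-0.764) = 0.222.

power ≈ 0.22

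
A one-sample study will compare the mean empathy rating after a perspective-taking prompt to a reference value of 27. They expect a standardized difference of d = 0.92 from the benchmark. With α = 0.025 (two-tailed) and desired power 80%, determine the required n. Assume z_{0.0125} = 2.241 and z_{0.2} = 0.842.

For a one-sample test: n = ((z_{α/2} + z_β) / d)².
z_{α/2} + z_β = 2.241 + 0.842 = 3.083.
n = (3.083 / 0.92)² = 3.351² = 11.23.
Round up.

n = 12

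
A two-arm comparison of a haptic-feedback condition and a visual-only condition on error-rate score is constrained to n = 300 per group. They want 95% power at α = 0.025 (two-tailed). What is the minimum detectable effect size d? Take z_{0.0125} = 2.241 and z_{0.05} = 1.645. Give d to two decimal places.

For two independent groups of n = 300 each: d_min = (z_{α/2} + z_β)·√(2/n).
z-sum = 2.241 + 1.645 = 3.886.
d_min = 3.886 × √(2/300) = 3.886 × 0.0816 = 0.317.

d_min ≈ 0.32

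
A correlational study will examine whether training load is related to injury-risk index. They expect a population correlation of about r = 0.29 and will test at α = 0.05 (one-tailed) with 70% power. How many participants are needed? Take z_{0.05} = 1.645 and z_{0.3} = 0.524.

n = 56

Fisher's z: C = ½·ln((1+r)/(1−r)) = ½·ln(1.8169) = 0.2986.
n = ((z_{α} + z_β)/C)² + 3.
(1.645 + 0.524) / 0.2986 = 2.169 / 0.2986 = 7.264.
n = 7.264² + 3 = 52.76 + 3 = 55.8.
Round up.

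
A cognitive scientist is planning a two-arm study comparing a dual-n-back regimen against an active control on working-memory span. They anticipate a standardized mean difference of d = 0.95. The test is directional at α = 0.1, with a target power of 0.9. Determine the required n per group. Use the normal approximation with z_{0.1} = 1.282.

n = 15 per group

For two independent groups with equal n: n = 2·((z_{α} + z_β) / d)².
z_{α} + z_β = 1.282 + 1.282 = 2.564.
n = 2 × (2.564 / 0.95)² = 2 × 2.699² = 2 × 7.28 = 14.6.
Round up to the next whole participant.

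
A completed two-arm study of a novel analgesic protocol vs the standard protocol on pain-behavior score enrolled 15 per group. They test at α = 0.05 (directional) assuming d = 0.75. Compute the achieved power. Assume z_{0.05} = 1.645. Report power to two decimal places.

power ≈ 0.66

For two equal groups, power = Φ(d·√(n/2) − z_{α}).
d·√(n/2) = 0.75 × √(15/2) = 0.75 × 2.739 = 2.054.
z_β = 2.054 − 1.645 = 0.409.
Power = Φ(0.409) = 0.659.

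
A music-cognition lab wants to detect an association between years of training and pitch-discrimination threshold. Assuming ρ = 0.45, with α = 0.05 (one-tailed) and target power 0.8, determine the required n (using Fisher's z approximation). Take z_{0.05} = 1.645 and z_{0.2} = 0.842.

Fisher's z: C = ½·ln((1+r)/(1−r)) = ½·ln(2.6364) = 0.4847.
n = ((z_{α} + z_β)/C)² + 3.
(1.645 + 0.842) / 0.4847 = 2.487 / 0.4847 = 5.131.
n = 5.131² + 3 = 26.33 + 3 = 29.3.
Round up.

n = 30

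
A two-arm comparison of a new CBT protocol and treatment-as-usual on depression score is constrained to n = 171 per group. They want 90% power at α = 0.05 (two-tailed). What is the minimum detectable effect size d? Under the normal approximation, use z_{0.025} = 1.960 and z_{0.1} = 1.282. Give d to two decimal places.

d_min ≈ 0.35

For two independent groups of n = 171 each: d_min = (z_{α/2} + z_β)·√(2/n).
z-sum = 1.960 + 1.282 = 3.242.
d_min = 3.242 × √(2/171) = 3.242 × 0.1081 = 0.351.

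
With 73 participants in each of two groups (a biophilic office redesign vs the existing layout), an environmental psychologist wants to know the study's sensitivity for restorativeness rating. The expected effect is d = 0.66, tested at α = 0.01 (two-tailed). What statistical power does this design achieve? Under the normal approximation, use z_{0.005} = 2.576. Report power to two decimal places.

power ≈ 0.92

For two equal groups, power = Φ(d·√(n/2) − z_{α/2}).
d·√(n/2) = 0.66 × √(73/2) = 0.66 × 6.042 = 3.987.
z_β = 3.987 − 2.576 = 1.411.
Power = Φ(1.411) = 0.921.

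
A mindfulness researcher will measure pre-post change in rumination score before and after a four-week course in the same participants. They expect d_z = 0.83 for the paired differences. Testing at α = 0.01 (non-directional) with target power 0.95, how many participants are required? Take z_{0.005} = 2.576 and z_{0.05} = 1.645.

For a paired (one-sample on differences) test: n = ((z_{α/2} + z_β) / d)².
z_{α/2} + z_β = 2.576 + 1.645 = 4.221.
n = (4.221 / 0.83)² = 5.086² = 25.86.
Round up.

n = 26 pairs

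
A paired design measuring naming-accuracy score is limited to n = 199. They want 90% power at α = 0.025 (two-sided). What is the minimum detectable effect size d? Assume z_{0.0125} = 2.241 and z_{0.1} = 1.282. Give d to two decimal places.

d_min ≈ 0.25

For a single sample (or paired design) of n = 199: d_min = (z_{α/2} + z_β)/√n.
z-sum = 2.241 + 1.282 = 3.523.
d_min = 3.523 / √199 = 3.523 / 14.107 = 0.250.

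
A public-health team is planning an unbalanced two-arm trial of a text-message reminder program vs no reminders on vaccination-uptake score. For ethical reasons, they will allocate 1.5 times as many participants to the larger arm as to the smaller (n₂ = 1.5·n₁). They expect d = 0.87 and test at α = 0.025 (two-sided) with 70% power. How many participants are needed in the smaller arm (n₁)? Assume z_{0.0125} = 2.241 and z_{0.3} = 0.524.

n₁ = 17

With allocation ratio k = n₂/n₁ = 1.5, Var(x̄₁−x̄₂) = σ²(1/n₁ + 1/(k·n₁)) = σ²·(k+1)/(k·n₁).
So n₁ = (1 + 1/k)·((z_{α/2} + z_β)/d)² = 1.667 × (2.765/0.87)².
n₁ = 1.667 × 10.10 = 16.8.
Round up: n₁ = 17, giving n₂ = ⌈1.5 × 17⌉ = ⌈25.5⌉ = 26.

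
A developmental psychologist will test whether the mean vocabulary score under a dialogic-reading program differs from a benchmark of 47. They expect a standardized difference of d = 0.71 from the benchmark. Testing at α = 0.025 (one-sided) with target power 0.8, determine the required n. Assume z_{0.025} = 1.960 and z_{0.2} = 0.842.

n = 16

For a one-sample test: n = ((z_{α} + z_β) / d)².
z_{α} + z_β = 1.960 + 0.842 = 2.802.
n = (2.802 / 0.71)² = 3.946² = 15.57.
Round up.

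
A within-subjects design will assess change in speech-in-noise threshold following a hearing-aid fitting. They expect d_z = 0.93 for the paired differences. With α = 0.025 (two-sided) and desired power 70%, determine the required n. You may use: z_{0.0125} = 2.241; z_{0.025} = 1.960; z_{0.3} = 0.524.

For a paired (one-sample on differences) test: n = ((z_{α/2} + z_β) / d)².
z_{α/2} + z_β = 2.241 + 0.524 = 2.765.
n = (2.765 / 0.93)² = 2.973² = 8.84.
Round up.

n = 9 pairs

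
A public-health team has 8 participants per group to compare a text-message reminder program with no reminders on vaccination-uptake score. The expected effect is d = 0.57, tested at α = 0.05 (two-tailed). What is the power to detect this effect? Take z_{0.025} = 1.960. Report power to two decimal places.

power ≈ 0.21

For two equal groups, power = Φ(d·√(n/2) − z_{α/2}).
d·√(n/2) = 0.57 × √(8/2) = 0.57 × 2.000 = 1.140.
z_β = 1.140 − 1.960 = -0.820.
Power = Φ(-0.820) = 0.206.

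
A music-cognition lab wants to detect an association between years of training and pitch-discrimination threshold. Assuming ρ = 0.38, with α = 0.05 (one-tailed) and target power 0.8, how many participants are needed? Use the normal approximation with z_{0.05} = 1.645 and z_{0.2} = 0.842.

Fisher's z: C = ½·ln((1+r)/(1−r)) = ½·ln(2.2258) = 0.4001.
n = ((z_{α} + z_β)/C)² + 3.
(1.645 + 0.842) / 0.4001 = 2.487 / 0.4001 = 6.216.
n = 6.216² + 3 = 38.64 + 3 = 41.6.
Round up.

n = 42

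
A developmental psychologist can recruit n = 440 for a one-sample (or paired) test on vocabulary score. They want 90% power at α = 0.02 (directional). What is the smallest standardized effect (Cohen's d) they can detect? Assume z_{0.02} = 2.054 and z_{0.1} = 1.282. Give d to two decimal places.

For a single sample (or paired design) of n = 440: d_min = (z_{α} + z_β)/√n.
z-sum = 2.054 + 1.282 = 3.336.
d_min = 3.336 / √440 = 3.336 / 20.976 = 0.159.

d_min ≈ 0.16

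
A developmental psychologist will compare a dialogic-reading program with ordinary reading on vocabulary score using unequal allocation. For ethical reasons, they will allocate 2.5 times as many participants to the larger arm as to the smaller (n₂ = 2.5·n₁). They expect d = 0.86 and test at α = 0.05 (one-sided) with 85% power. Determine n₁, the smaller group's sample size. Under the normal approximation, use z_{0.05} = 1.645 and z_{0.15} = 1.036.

n₁ = 14

With allocation ratio k = n₂/n₁ = 2.5, Var(x̄₁−x̄₂) = σ²(1/n₁ + 1/(k·n₁)) = σ²·(k+1)/(k·n₁).
So n₁ = (1 + 1/k)·((z_{α} + z_β)/d)² = 1.400 × (2.681/0.86)².
n₁ = 1.400 × 9.72 = 13.6.
Round up: n₁ = 14, giving n₂ = 2.5 × 14 = 35.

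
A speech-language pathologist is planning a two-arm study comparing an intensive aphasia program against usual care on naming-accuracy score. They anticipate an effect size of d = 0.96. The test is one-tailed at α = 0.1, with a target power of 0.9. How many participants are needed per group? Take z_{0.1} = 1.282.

n = 15 per group

For two independent groups with equal n: n = 2·((z_{α} + z_β) / d)².
z_{α} + z_β = 1.282 + 1.282 = 2.564.
n = 2 × (2.564 / 0.96)² = 2 × 2.671² = 2 × 7.13 = 14.3.
Round up to the next whole participant.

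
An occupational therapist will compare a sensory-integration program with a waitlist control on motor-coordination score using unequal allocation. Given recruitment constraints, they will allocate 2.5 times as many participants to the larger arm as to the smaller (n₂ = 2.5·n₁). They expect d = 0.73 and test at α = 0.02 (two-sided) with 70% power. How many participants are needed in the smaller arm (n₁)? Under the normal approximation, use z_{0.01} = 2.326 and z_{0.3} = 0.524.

With allocation ratio k = n₂/n₁ = 2.5, Var(x̄₁−x̄₂) = σ²(1/n₁ + 1/(k·n₁)) = σ²·(k+1)/(k·n₁).
So n₁ = (1 + 1/k)·((z_{α/2} + z_β)/d)² = 1.400 × (2.850/0.73)².
n₁ = 1.400 × 15.24 = 21.3.
Round up: n₁ = 22, giving n₂ = 2.5 × 22 = 55.

n₁ = 22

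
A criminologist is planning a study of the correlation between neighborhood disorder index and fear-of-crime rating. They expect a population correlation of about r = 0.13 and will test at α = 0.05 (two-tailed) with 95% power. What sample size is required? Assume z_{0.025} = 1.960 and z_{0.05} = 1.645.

Fisher's z: C = ½·ln((1+r)/(1−r)) = ½·ln(1.2989) = 0.1307.
n = ((z_{α/2} + z_β)/C)² + 3.
(1.960 + 1.645) / 0.1307 = 3.605 / 0.1307 = 27.582.
n = 27.582² + 3 = 760.78 + 3 = 763.8.
Round up.

n = 764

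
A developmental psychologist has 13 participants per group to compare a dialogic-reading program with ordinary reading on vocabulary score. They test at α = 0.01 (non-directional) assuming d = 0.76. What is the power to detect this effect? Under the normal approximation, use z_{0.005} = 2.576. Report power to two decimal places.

power ≈ 0.26

For two equal groups, power = Φ(d·√(n/2) − z_{α/2}).
d·√(n/2) = 0.76 × √(13/2) = 0.76 × 2.550 = 1.938.
z_β = 1.938 − 2.576 = -0.638.
Power = Φ(-0.638) = 0.262.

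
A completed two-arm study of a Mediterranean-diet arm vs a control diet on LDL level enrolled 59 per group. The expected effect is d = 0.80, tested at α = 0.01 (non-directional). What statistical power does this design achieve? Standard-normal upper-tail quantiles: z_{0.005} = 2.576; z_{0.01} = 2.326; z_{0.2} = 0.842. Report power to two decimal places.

For two equal groups, power = Φ(d·√(n/2) − z_{α/2}).
d·√(n/2) = 0.80 × √(59/2) = 0.80 × 5.431 = 4.345.
z_β = 4.345 − 2.576 = 1.769.
Power = Φ(1.769) = 0.962.

power ≈ 0.96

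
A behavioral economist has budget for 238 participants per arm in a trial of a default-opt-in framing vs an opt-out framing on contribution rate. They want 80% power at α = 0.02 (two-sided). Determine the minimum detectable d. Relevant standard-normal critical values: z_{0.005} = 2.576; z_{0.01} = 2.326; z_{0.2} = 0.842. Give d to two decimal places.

d_min ≈ 0.29

For two independent groups of n = 238 each: d_min = (z_{α/2} + z_β)·√(2/n).
z-sum = 2.326 + 0.842 = 3.168.
d_min = 3.168 × √(2/238) = 3.168 × 0.0917 = 0.290.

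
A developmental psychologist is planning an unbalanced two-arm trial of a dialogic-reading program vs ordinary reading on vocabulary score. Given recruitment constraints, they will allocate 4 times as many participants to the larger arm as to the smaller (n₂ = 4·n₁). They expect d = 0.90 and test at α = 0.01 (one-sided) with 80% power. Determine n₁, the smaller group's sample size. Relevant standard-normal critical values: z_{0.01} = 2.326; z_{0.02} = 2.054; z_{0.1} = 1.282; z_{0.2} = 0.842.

With allocation ratio k = n₂/n₁ = 4, Var(x̄₁−x̄₂) = σ²(1/n₁ + 1/(k·n₁)) = σ²·(k+1)/(k·n₁).
So n₁ = (1 + 1/k)·((z_{α} + z_β)/d)² = 1.250 × (3.168/0.90)².
n₁ = 1.250 × 12.39 = 15.5.
Round up: n₁ = 16, giving n₂ = 4 × 16 = 64.

n₁ = 16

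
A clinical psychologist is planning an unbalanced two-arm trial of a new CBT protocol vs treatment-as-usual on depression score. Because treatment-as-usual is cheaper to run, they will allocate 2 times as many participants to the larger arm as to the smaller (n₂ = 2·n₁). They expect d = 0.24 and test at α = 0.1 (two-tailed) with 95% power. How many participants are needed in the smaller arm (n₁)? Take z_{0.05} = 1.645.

n₁ = 282

With allocation ratio k = n₂/n₁ = 2, Var(x̄₁−x̄₂) = σ²(1/n₁ + 1/(k·n₁)) = σ²·(k+1)/(k·n₁).
So n₁ = (1 + 1/k)·((z_{α/2} + z_β)/d)² = 1.500 × (3.290/0.24)².
n₁ = 1.500 × 187.92 = 281.9.
Round up: n₁ = 282, giving n₂ = 2 × 282 = 564.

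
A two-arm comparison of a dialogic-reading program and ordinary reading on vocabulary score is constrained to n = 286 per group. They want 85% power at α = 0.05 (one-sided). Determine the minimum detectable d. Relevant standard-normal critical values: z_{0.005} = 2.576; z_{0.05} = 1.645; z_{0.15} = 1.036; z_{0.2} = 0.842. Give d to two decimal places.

d_min ≈ 0.22

For two independent groups of n = 286 each: d_min = (z_{α} + z_β)·√(2/n).
z-sum = 1.645 + 1.036 = 2.681.
d_min = 2.681 × √(2/286) = 2.681 × 0.0836 = 0.224.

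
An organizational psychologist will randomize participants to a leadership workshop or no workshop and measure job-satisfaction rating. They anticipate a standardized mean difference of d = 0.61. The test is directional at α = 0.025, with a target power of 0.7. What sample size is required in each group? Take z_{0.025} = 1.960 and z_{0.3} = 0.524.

n = 34 per group

For two independent groups with equal n: n = 2·((z_{α} + z_β) / d)².
z_{α} + z_β = 1.960 + 0.524 = 2.484.
n = 2 × (2.484 / 0.61)² = 2 × 4.072² = 2 × 16.58 = 33.2.
Round up to the next whole participant.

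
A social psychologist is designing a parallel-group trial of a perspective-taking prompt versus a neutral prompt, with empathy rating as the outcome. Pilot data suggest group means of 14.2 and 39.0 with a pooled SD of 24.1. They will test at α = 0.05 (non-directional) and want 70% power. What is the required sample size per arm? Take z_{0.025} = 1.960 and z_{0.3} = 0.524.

n = 12 per group

Cohen's d = |M₁ − M₂| / SD_pooled = |14.2 − 39.0| / 24.1 = 24.8 / 24.1 = 1.029.
For two independent groups with equal n: n = 2·((z_{α/2} + z_β) / d)².
z_{α/2} + z_β = 1.960 + 0.524 = 2.484.
n = 2 × (2.484 / 1.029)² = 2 × 2.414² = 2 × 5.83 = 11.7.
Round up to the next whole participant.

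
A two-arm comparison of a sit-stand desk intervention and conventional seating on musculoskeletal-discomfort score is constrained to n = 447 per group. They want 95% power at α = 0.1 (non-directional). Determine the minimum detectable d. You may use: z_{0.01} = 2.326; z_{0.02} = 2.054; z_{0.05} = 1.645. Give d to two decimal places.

For two independent groups of n = 447 each: d_min = (z_{α/2} + z_β)·√(2/n).
z-sum = 1.645 + 1.645 = 3.290.
d_min = 3.290 × √(2/447) = 3.290 × 0.0669 = 0.220.

d_min ≈ 0.22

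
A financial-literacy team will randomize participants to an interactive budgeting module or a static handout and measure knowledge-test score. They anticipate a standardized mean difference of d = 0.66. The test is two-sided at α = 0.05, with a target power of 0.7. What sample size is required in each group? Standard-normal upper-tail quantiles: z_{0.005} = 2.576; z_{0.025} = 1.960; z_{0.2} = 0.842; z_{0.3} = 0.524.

n = 29 per group

For two independent groups with equal n: n = 2·((z_{α/2} + z_β) / d)².
z_{α/2} + z_β = 1.960 + 0.524 = 2.484.
n = 2 × (2.484 / 0.66)² = 2 × 3.764² = 2 × 14.16 = 28.3.
Round up to the next whole participant.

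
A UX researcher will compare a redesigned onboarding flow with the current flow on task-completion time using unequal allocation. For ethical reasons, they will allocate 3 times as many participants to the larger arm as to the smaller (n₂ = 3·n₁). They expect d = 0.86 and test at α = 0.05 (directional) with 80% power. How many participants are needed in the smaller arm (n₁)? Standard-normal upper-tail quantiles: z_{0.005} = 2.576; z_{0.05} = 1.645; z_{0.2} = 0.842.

With allocation ratio k = n₂/n₁ = 3, Var(x̄₁−x̄₂) = σ²(1/n₁ + 1/(k·n₁)) = σ²·(k+1)/(k·n₁).
So n₁ = (1 + 1/k)·((z_{α} + z_β)/d)² = 1.333 × (2.487/0.86)².
n₁ = 1.333 × 8.36 = 11.2.
Round up: n₁ = 12, giving n₂ = 3 × 12 = 36.

n₁ = 12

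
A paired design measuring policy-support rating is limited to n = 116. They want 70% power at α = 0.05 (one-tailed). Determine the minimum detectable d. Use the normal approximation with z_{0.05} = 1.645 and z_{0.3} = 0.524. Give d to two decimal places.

For a single sample (or paired design) of n = 116: d_min = (z_{α} + z_β)/√n.
z-sum = 1.645 + 0.524 = 2.169.
d_min = 2.169 / √116 = 2.169 / 10.770 = 0.201.

d_min ≈ 0.20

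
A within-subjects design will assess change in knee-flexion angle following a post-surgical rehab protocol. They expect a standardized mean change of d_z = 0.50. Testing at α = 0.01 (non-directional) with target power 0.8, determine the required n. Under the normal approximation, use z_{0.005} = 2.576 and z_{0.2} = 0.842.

For a paired (one-sample on differences) test: n = ((z_{α/2} + z_β) / d)².
z_{α/2} + z_β = 2.576 + 0.842 = 3.418.
n = (3.418 / 0.50)² = 6.836² = 46.73.
Round up.

n = 47 pairs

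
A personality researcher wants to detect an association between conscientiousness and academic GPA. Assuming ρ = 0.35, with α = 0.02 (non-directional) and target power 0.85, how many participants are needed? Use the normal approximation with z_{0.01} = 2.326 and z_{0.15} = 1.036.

Fisher's z: C = ½·ln((1+r)/(1−r)) = ½·ln(2.0769) = 0.3654.
n = ((z_{α/2} + z_β)/C)² + 3.
(2.326 + 1.036) / 0.3654 = 3.362 / 0.3654 = 9.201.
n = 9.201² + 3 = 84.66 + 3 = 87.7.
Round up.

n = 88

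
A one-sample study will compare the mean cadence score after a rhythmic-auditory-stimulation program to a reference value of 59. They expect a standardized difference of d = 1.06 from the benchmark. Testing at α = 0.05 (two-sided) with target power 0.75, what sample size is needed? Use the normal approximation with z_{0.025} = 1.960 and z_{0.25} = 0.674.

n = 7

For a one-sample test: n = ((z_{α/2} + z_β) / d)².
z_{α/2} + z_β = 1.960 + 0.674 = 2.634.
n = (2.634 / 1.06)² = 2.485² = 6.17.
Round up.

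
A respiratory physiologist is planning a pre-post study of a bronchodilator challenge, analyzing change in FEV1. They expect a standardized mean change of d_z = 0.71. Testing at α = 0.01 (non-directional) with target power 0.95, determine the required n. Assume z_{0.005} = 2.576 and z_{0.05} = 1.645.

For a paired (one-sample on differences) test: n = ((z_{α/2} + z_β) / d)².
z_{α/2} + z_β = 2.576 + 1.645 = 4.221.
n = (4.221 / 0.71)² = 5.945² = 35.34.
Round up.

n = 36 pairs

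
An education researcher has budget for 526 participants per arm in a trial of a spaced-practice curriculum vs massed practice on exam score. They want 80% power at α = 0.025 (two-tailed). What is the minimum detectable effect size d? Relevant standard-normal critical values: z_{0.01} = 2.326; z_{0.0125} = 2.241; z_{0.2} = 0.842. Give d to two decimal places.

d_min ≈ 0.19

For two independent groups of n = 526 each: d_min = (z_{α/2} + z_β)·√(2/n).
z-sum = 2.241 + 0.842 = 3.083.
d_min = 3.083 × √(2/526) = 3.083 × 0.0617 = 0.190.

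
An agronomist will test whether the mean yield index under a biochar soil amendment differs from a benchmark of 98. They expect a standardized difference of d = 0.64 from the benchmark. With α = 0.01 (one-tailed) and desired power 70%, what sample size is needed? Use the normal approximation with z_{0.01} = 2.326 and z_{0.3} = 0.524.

For a one-sample test: n = ((z_{α} + z_β) / d)².
z_{α} + z_β = 2.326 + 0.524 = 2.850.
n = (2.850 / 0.64)² = 4.453² = 19.83.
Round up.

n = 20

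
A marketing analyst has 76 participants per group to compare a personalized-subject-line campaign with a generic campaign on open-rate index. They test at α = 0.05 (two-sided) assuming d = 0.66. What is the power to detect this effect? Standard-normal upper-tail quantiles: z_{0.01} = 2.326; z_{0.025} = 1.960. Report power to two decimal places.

For two equal groups, power = Φ(d·√(n/2) − z_{α/2}).
d·√(n/2) = 0.66 × √(76/2) = 0.66 × 6.164 = 4.069.
z_β = 4.069 − 1.960 = 2.109.
Power = Φ(2.109) = 0.983.

power ≈ 0.98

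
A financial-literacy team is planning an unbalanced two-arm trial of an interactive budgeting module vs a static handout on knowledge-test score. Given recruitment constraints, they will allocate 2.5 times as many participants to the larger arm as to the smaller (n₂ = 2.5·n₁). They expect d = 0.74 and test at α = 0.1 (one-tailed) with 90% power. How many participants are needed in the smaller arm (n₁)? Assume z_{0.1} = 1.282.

With allocation ratio k = n₂/n₁ = 2.5, Var(x̄₁−x̄₂) = σ²(1/n₁ + 1/(k·n₁)) = σ²·(k+1)/(k·n₁).
So n₁ = (1 + 1/k)·((z_{α} + z_β)/d)² = 1.400 × (2.564/0.74)².
n₁ = 1.400 × 12.01 = 16.8.
Round up: n₁ = 17, giving n₂ = ⌈2.5 × 17⌉ = ⌈42.5⌉ = 43.

n₁ = 17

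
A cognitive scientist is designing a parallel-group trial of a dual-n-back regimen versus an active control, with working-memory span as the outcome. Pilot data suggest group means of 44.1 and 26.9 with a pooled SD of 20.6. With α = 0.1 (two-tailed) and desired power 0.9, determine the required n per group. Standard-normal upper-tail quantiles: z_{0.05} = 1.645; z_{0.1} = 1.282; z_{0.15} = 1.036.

n = 25 per group

Cohen's d = |M₁ − M₂| / SD_pooled = |44.1 − 26.9| / 20.6 = 17.2 / 20.6 = 0.835.
For two independent groups with equal n: n = 2·((z_{α/2} + z_β) / d)².
z_{α/2} + z_β = 1.645 + 1.282 = 2.927.
n = 2 × (2.927 / 0.835)² = 2 × 3.505² = 2 × 12.29 = 24.6.
Round up to the next whole participant.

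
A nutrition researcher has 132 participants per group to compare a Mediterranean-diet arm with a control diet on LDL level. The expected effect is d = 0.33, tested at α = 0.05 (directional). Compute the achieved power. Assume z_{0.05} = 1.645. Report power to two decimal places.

For two equal groups, power = Φ(d·√(n/2) − z_{α}).
d·√(n/2) = 0.33 × √(132/2) = 0.33 × 8.124 = 2.681.
z_β = 2.681 − 1.645 = 1.036.
Power = Φ(1.036) = 0.850.

power ≈ 0.85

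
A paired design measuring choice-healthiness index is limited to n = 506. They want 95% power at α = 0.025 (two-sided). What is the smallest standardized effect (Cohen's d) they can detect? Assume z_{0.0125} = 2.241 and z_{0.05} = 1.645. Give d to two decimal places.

For a single sample (or paired design) of n = 506: d_min = (z_{α/2} + z_β)/√n.
z-sum = 2.241 + 1.645 = 3.886.
d_min = 3.886 / √506 = 3.886 / 22.494 = 0.173.

d_min ≈ 0.17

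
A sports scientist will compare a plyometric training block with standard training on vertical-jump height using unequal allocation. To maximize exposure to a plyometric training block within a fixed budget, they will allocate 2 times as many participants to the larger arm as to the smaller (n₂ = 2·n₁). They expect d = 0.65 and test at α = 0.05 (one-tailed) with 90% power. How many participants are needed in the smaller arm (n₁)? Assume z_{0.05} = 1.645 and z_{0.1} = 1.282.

n₁ = 31

With allocation ratio k = n₂/n₁ = 2, Var(x̄₁−x̄₂) = σ²(1/n₁ + 1/(k·n₁)) = σ²·(k+1)/(k·n₁).
So n₁ = (1 + 1/k)·((z_{α} + z_β)/d)² = 1.500 × (2.927/0.65)².
n₁ = 1.500 × 20.28 = 30.4.
Round up: n₁ = 31, giving n₂ = 2 × 31 = 62.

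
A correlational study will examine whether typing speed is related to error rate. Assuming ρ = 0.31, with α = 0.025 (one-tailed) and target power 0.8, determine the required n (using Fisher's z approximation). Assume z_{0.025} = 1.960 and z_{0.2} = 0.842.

Fisher's z: C = ½·ln((1+r)/(1−r)) = ½·ln(1.8986) = 0.3205.
n = ((z_{α} + z_β)/C)² + 3.
(1.960 + 0.842) / 0.3205 = 2.802 / 0.3205 = 8.743.
n = 8.743² + 3 = 76.43 + 3 = 79.4.
Round up.

n = 80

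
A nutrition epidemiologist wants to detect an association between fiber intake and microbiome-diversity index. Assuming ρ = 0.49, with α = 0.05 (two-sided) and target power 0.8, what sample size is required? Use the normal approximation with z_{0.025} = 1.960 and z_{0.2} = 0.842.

n = 31

Fisher's z: C = ½·ln((1+r)/(1−r)) = ½·ln(2.9216) = 0.5361.
n = ((z_{α/2} + z_β)/C)² + 3.
(1.960 + 0.842) / 0.5361 = 2.802 / 0.5361 = 5.227.
n = 5.227² + 3 = 27.32 + 3 = 30.3.
Round up.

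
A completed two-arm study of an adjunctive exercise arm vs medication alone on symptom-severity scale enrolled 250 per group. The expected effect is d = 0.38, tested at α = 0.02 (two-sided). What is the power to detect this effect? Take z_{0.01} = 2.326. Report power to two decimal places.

For two equal groups, power = Φ(d·√(n/2) − z_{α/2}).
d·√(n/2) = 0.38 × √(250/2) = 0.38 × 11.180 = 4.249.
z_β = 4.249 − 2.326 = 1.923.
Power = Φ(1.923) = 0.973.

power ≈ 0.97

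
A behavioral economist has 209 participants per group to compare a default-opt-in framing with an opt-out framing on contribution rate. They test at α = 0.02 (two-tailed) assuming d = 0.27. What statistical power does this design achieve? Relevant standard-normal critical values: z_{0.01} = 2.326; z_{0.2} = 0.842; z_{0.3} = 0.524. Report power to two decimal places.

power ≈ 0.67

For two equal groups, power = Φ(d·√(n/2) − z_{α/2}).
d·√(n/2) = 0.27 × √(209/2) = 0.27 × 10.223 = 2.760.
z_β = 2.760 − 2.326 = 0.434.
Power = Φ(0.434) = 0.668.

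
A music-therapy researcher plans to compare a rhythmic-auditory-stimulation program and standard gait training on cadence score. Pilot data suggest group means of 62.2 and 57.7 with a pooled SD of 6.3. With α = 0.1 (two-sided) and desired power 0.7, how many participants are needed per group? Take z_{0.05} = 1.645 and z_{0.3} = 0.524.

Cohen's d = |M₁ − M₂| / SD_pooled = |62.2 − 57.7| / 6.3 = 4.5 / 6.3 = 0.714.
For two independent groups with equal n: n = 2·((z_{α/2} + z_β) / d)².
z_{α/2} + z_β = 1.645 + 0.524 = 2.169.
n = 2 × (2.169 / 0.714)² = 2 × 3.038² = 2 × 9.23 = 18.5.
Round up to the next whole participant.

n = 19 per group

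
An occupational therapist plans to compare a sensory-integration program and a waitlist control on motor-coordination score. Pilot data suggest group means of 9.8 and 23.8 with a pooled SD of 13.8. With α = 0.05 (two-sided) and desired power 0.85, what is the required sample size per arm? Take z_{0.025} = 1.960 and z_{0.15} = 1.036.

n = 18 per group

Cohen's d = |M₁ − M₂| / SD_pooled = |9.8 − 23.8| / 13.8 = 14.0 / 13.8 = 1.014.
For two independent groups with equal n: n = 2·((z_{α/2} + z_β) / d)².
z_{α/2} + z_β = 1.960 + 1.036 = 2.996.
n = 2 × (2.996 / 1.014)² = 2 × 2.955² = 2 × 8.73 = 17.5.
Round up to the next whole participant.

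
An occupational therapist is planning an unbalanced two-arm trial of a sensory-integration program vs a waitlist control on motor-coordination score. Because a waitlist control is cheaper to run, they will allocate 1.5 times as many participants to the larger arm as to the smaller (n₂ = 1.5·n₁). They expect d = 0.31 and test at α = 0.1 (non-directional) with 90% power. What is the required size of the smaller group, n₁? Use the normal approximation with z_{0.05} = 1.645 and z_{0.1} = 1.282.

n₁ = 149

With allocation ratio k = n₂/n₁ = 1.5, Var(x̄₁−x̄₂) = σ²(1/n₁ + 1/(k·n₁)) = σ²·(k+1)/(k·n₁).
So n₁ = (1 + 1/k)·((z_{α/2} + z_β)/d)² = 1.667 × (2.927/0.31)².
n₁ = 1.667 × 89.15 = 148.6.
Round up: n₁ = 149, giving n₂ = ⌈1.5 × 149⌉ = ⌈223.5⌉ = 224.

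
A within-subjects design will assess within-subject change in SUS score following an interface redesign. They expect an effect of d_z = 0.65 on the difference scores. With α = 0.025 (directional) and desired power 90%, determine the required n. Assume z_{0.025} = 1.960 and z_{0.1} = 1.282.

For a paired (one-sample on differences) test: n = ((z_{α} + z_β) / d)².
z_{α} + z_β = 1.960 + 1.282 = 3.242.
n = (3.242 / 0.65)² = 4.988² = 24.88.
Round up.

n = 25 pairs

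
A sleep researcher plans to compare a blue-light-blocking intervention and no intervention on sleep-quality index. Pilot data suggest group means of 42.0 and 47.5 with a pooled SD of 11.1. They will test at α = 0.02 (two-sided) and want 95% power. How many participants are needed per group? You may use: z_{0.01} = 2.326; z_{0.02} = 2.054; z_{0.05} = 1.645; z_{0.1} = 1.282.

Cohen's d = |M₁ − M₂| / SD_pooled = |42.0 − 47.5| / 11.1 = 5.5 / 11.1 = 0.495.
For two independent groups with equal n: n = 2·((z_{α/2} + z_β) / d)².
z_{α/2} + z_β = 2.326 + 1.645 = 3.971.
n = 2 × (3.971 / 0.495)² = 2 × 8.022² = 2 × 64.36 = 128.7.
Round up to the next whole participant.

n = 129 per group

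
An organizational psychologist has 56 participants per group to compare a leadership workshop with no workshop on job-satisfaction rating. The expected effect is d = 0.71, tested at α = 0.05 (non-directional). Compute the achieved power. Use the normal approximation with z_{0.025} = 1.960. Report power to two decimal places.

For two equal groups, power = Φ(d·√(n/2) − z_{α/2}).
d·√(n/2) = 0.71 × √(56/2) = 0.71 × 5.292 = 3.757.
z_β = 3.757 − 1.960 = 1.797.
Power = Φ(1.797) = 0.964.

power ≈ 0.96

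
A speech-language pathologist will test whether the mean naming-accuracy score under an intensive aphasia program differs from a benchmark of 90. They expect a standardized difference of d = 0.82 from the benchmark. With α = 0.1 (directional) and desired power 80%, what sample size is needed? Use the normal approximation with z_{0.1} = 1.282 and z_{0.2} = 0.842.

n = 7

For a one-sample test: n = ((z_{α} + z_β) / d)².
z_{α} + z_β = 1.282 + 0.842 = 2.124.
n = (2.124 / 0.82)² = 2.590² = 6.71.
Round up.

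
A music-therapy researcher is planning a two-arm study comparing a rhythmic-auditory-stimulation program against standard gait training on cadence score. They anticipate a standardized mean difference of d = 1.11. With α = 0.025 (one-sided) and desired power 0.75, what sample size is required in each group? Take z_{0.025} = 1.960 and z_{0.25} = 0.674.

For two independent groups with equal n: n = 2·((z_{α} + z_β) / d)².
z_{α} + z_β = 1.960 + 0.674 = 2.634.
n = 2 × (2.634 / 1.11)² = 2 × 2.373² = 2 × 5.63 = 11.3.
Round up to the next whole participant.

n = 12 per group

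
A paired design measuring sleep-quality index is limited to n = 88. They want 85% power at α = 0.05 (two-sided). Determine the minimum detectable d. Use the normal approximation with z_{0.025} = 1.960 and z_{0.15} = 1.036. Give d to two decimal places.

For a single sample (or paired design) of n = 88: d_min = (z_{α/2} + z_β)/√n.
z-sum = 1.960 + 1.036 = 2.996.
d_min = 2.996 / √88 = 2.996 / 9.381 = 0.319.

d_min ≈ 0.32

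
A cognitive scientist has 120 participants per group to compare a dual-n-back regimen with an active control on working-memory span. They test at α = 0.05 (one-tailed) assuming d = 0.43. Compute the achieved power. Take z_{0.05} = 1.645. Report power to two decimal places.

power ≈ 0.95

For two equal groups, power = Φ(d·√(n/2) − z_{α}).
d·√(n/2) = 0.43 × √(120/2) = 0.43 × 7.746 = 3.331.
z_β = 3.331 − 1.645 = 1.686.
Power = Φ(1.686) = 0.954.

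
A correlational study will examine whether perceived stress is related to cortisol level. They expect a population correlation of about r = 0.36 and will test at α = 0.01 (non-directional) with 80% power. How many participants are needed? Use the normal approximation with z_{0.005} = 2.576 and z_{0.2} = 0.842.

Fisher's z: C = ½·ln((1+r)/(1−r)) = ½·ln(2.1250) = 0.3769.
n = ((z_{α/2} + z_β)/C)² + 3.
(2.576 + 0.842) / 0.3769 = 3.418 / 0.3769 = 9.069.
n = 9.069² + 3 = 82.24 + 3 = 85.2.
Round up.

n = 86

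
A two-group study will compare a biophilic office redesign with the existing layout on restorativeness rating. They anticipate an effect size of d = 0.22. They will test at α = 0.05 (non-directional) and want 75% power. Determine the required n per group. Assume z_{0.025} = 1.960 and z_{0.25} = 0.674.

n = 287 per group

For two independent groups with equal n: n = 2·((z_{α/2} + z_β) / d)².
z_{α/2} + z_β = 1.960 + 0.674 = 2.634.
n = 2 × (2.634 / 0.22)² = 2 × 11.973² = 2 × 143.35 = 286.7.
Round up to the next whole participant.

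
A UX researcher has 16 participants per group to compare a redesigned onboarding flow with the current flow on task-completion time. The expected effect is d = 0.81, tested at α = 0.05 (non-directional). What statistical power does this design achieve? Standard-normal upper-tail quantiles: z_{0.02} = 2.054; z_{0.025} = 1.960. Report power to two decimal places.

power ≈ 0.63

For two equal groups, power = Φ(d·√(n/2) − z_{α/2}).
d·√(n/2) = 0.81 × √(16/2) = 0.81 × 2.828 = 2.291.
z_β = 2.291 − 1.960 = 0.331.
Power = Φ(0.331) = 0.630.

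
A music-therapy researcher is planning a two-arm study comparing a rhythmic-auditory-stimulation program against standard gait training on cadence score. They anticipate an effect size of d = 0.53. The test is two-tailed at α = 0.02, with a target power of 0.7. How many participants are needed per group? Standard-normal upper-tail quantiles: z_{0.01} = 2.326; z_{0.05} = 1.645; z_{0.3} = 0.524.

n = 58 per group

For two independent groups with equal n: n = 2·((z_{α/2} + z_β) / d)².
z_{α/2} + z_β = 2.326 + 0.524 = 2.850.
n = 2 × (2.850 / 0.53)² = 2 × 5.377² = 2 × 28.92 = 57.8.
Round up to the next whole participant.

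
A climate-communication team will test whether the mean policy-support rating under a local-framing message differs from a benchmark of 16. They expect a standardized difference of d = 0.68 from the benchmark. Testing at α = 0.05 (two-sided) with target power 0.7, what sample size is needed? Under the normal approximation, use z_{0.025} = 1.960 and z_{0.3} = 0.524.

For a one-sample test: n = ((z_{α/2} + z_β) / d)².
z_{α/2} + z_β = 1.960 + 0.524 = 2.484.
n = (2.484 / 0.68)² = 3.653² = 13.34.
Round up.

n = 14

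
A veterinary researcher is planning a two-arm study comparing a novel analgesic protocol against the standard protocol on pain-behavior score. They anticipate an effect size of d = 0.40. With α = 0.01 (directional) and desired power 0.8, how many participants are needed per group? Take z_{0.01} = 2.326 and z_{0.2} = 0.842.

For two independent groups with equal n: n = 2·((z_{α} + z_β) / d)².
z_{α} + z_β = 2.326 + 0.842 = 3.168.
n = 2 × (3.168 / 0.40)² = 2 × 7.920² = 2 × 62.73 = 125.5.
Round up to the next whole participant.

n = 126 per group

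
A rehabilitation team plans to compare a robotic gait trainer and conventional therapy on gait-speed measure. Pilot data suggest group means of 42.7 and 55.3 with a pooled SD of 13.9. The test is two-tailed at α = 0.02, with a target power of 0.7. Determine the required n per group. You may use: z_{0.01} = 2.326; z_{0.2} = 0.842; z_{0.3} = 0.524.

n = 20 per group

Cohen's d = |M₁ − M₂| / SD_pooled = |42.7 − 55.3| / 13.9 = 12.6 / 13.9 = 0.906.
For two independent groups with equal n: n = 2·((z_{α/2} + z_β) / d)².
z_{α/2} + z_β = 2.326 + 0.524 = 2.850.
n = 2 × (2.850 / 0.906)² = 2 × 3.146² = 2 × 9.90 = 19.8.
Round up to the next whole participant.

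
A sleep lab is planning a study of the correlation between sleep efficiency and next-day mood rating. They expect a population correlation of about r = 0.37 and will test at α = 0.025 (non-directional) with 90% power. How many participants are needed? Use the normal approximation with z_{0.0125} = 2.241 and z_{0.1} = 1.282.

n = 86

Fisher's z: C = ½·ln((1+r)/(1−r)) = ½·ln(2.1746) = 0.3884.
n = ((z_{α/2} + z_β)/C)² + 3.
(2.241 + 1.282) / 0.3884 = 3.523 / 0.3884 = 9.071.
n = 9.071² + 3 = 82.27 + 3 = 85.3.
Round up.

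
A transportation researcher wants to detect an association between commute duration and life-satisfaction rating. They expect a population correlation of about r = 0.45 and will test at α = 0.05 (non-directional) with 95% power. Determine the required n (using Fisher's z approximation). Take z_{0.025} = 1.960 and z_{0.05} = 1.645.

n = 59

Fisher's z: C = ½·ln((1+r)/(1−r)) = ½·ln(2.6364) = 0.4847.
n = ((z_{α/2} + z_β)/C)² + 3.
(1.960 + 1.645) / 0.4847 = 3.605 / 0.4847 = 7.438.
n = 7.438² + 3 = 55.32 + 3 = 58.3.
Round up.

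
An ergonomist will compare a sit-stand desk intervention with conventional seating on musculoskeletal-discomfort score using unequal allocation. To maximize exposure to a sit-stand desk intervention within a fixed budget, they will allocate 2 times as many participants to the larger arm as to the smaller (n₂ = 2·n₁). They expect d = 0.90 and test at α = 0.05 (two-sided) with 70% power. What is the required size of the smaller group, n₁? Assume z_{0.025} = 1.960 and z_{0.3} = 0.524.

n₁ = 12

With allocation ratio k = n₂/n₁ = 2, Var(x̄₁−x̄₂) = σ²(1/n₁ + 1/(k·n₁)) = σ²·(k+1)/(k·n₁).
So n₁ = (1 + 1/k)·((z_{α/2} + z_β)/d)² = 1.500 × (2.484/0.90)².
n₁ = 1.500 × 7.62 = 11.4.
Round up: n₁ = 12, giving n₂ = 2 × 12 = 24.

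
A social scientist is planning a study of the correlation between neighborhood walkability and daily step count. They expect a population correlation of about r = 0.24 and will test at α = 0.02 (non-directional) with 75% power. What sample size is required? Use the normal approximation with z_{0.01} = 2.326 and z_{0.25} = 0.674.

Fisher's z: C = ½·ln((1+r)/(1−r)) = ½·ln(1.6316) = 0.2448.
n = ((z_{α/2} + z_β)/C)² + 3.
(2.326 + 0.674) / 0.2448 = 3.000 / 0.2448 = 12.255.
n = 12.255² + 3 = 150.18 + 3 = 153.2.
Round up.

n = 154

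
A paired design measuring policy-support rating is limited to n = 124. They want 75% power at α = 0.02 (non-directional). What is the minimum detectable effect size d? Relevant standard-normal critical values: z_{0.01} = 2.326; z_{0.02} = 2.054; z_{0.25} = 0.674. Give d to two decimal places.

For a single sample (or paired design) of n = 124: d_min = (z_{α/2} + z_β)/√n.
z-sum = 2.326 + 0.674 = 3.000.
d_min = 3.000 / √124 = 3.000 / 11.136 = 0.269.

d_min ≈ 0.27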